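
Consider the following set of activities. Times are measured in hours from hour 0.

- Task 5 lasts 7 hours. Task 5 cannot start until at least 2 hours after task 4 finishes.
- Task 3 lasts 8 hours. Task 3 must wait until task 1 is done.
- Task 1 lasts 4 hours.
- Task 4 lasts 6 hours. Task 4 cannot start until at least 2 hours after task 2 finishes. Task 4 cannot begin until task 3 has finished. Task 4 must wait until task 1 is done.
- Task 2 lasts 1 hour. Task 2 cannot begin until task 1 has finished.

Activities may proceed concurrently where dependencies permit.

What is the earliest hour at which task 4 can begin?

12

Nothing blocks task 1, so it runs from hour 0 to hour 4.
Task 3 cannot begin until task 1 (finishes hour 4). It runs from hour 4 to 4 + 8 = hour 12.
Task 2 cannot begin until task 1 (finishes hour 4). It runs from hour 4 to 4 + 1 = hour 5.
Task 4 waits on task 2 (finishes hour 5, plus 2-hour gap → hour 7); task 3 (finishes hour 12); task 1 (finishes hour 4). The latest of these is hour 12, which is the earliest task 4 can start.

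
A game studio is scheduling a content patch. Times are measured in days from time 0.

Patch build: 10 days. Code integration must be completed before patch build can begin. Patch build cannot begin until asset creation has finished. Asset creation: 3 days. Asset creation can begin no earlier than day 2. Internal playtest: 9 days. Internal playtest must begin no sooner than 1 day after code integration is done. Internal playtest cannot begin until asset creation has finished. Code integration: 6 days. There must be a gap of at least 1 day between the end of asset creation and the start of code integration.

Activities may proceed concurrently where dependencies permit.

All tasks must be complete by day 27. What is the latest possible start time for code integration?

11

To finish by day 27, internal playtest (duration 9) must start no later than day 18.
Patch build has no dependents, so it just needs to finish by day 27. Starting by 27 − 10 = day 17 achieves that.
Code integration has several dependents: internal playtest (must start by day 18, minus 1-day gap → day 17); patch build (must start by day 17). The earliest of those limits is day 17, so code integration must start by 17 − 6 = day 11.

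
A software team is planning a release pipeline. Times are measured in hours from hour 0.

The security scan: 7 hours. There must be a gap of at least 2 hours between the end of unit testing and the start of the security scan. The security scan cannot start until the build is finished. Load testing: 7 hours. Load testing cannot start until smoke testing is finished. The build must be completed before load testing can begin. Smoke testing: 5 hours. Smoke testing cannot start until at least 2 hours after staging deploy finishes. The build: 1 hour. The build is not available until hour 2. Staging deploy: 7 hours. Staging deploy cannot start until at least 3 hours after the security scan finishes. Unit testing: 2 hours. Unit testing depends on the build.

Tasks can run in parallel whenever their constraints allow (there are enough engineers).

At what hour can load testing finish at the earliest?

38

The build cannot begin until its own release at hour 2. It runs from hour 2 to 2 + 1 = hour 3.
Unit testing waits on the build (finishes hour 3), so it starts at hour 3 and finishes at 3 + 2 = hour 5.
The security scan has to wait for unit testing (finishes hour 5, plus 2-hour gap → hour 7); the build (finishes hour 3). The latest of these is hour 7, so the security scan runs hour 7 to 7 + 7 = hour 14.
Staging deploy cannot begin until the security scan (finishes hour 14, plus 3-hour gap → hour 17). It runs from hour 17 to 17 + 7 = hour 24.
Smoke testing waits on staging deploy (finishes hour 24, plus 2-hour gap → hour 26), so it starts at hour 26 and finishes at 26 + 5 = hour 31.
Load testing needs all of smoke testing (finishes hour 31); the build (finishes hour 3). That puts its earliest start at hour 31; it finishes at 31 + 7 = hour 38.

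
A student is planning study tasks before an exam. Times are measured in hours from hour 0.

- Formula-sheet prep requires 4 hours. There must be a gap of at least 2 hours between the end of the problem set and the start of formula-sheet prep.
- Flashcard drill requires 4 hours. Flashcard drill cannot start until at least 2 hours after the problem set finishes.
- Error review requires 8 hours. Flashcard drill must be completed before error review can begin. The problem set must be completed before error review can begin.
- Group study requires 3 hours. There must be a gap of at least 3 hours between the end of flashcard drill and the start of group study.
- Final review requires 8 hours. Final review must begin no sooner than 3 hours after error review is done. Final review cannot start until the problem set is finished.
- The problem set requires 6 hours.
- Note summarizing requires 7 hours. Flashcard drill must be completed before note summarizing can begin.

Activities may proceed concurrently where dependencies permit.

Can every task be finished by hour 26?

The problem set has no prerequisites, so it starts at hour 0 and finishes at hour 6.
Formula-sheet prep cannot begin until the problem set (finishes hour 6, plus 2-hour gap → hour 8). It runs from hour 8 to 8 + 4 = hour 12.
Flashcard drill waits on the problem set (finishes hour 6, plus 2-hour gap → hour 8), so it starts at hour 8 and finishes at 8 + 4 = hour 12.
Note summarizing waits on flashcard drill (finishes hour 12), so it starts at hour 12 and finishes at 12 + 7 = hour 19.
After flashcard drill (finishes hour 12, plus 3-hour gap → hour 15), group study can start at hour 15 and finishes at hour 18.
For error review: flashcard drill (finishes hour 12); the problem set (finishes hour 6). Taking the maximum gives a start of hour 12, and it finishes at 12 + 8 = hour 20.
Final review has to wait for error review (finishes hour 20, plus 3-hour gap → hour 23); the problem set (finishes hour 6). The latest of these is hour 23, so final review runs hour 23 to 23 + 8 = hour 31.
The earliest everything can be done is hour 31, which is after the deadline of 26, so it is not possible.

No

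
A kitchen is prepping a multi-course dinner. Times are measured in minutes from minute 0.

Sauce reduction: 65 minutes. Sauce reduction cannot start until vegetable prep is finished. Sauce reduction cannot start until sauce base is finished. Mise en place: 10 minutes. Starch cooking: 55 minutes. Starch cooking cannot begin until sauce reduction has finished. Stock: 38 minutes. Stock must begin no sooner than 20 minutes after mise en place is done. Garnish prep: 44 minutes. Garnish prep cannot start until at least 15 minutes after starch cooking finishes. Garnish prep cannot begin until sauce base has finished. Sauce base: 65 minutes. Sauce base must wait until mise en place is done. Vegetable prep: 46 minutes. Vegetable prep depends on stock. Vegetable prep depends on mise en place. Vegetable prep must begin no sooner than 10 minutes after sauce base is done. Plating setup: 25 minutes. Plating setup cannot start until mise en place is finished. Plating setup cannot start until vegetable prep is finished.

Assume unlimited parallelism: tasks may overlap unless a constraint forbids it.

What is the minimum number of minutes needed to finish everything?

310

Mise en place can start immediately at minute 0; it finishes at minute 10.
Sauce base waits on mise en place (finishes minute 10), so it starts at minute 10 and finishes at 10 + 65 = minute 75.
After mise en place (finishes minute 10, plus 20-minute gap → minute 30), stock can start at minute 30 and finishes at minute 68.
Vegetable prep needs all of stock (finishes minute 68); mise en place (finishes minute 10); sauce base (finishes minute 75, plus 10-minute gap → minute 85). That puts its earliest start at minute 85; it finishes at 85 + 46 = minute 131.
Plating setup has to wait for mise en place (finishes minute 10); vegetable prep (finishes minute 131). The latest of these is minute 131, so plating setup runs minute 131 to 131 + 25 = minute 156.
For sauce reduction: vegetable prep (finishes minute 131); sauce base (finishes minute 75). Taking the maximum gives a start of minute 131, and it finishes at 131 + 65 = minute 196.
Starch cooking waits on sauce reduction (finishes minute 196), so it starts at minute 196 and finishes at 196 + 55 = minute 251.
Garnish prep cannot start until starch cooking (finishes minute 251, plus 15-minute gap → minute 266); sauce base (finishes minute 75). The controlling bound is minute 266, so garnish prep finishes at 266 + 44 = minute 310.
All tasks are finished once the last one completes. Finish times: Mise en place at 10, Stock at 68, Sauce base at 75, Vegetable prep at 131, Sauce reduction at 196, Starch cooking at 251, Plating setup at 156, Garnish prep at 310. The latest is minute 310.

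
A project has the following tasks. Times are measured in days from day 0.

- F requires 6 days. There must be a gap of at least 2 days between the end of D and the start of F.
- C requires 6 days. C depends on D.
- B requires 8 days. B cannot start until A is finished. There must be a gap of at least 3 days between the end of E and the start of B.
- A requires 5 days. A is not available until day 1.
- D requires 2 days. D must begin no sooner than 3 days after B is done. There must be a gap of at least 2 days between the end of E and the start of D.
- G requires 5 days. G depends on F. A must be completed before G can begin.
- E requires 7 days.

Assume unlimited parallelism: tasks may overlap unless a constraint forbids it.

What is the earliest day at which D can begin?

Nothing blocks E, so it runs from day 0 to day 7.
A waits on its own release at day 1, so it starts at day 1 and finishes at 1 + 5 = day 6.
B has to wait for A (finishes day 6); E (finishes day 7, plus 3-day gap → day 10). The latest of these is day 10, so B runs day 10 to 10 + 8 = day 18.
D waits on B (finishes day 18, plus 3-day gap → day 21); E (finishes day 7, plus 2-day gap → day 9). The latest of these is day 21, which is the earliest D can start.

21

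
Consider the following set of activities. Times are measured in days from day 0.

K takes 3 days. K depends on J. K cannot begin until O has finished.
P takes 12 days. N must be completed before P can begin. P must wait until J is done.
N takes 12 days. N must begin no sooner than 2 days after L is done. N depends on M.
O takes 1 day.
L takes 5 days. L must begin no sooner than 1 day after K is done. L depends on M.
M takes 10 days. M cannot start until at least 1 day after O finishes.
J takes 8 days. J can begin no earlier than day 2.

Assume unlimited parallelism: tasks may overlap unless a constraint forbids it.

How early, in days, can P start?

33

Nothing blocks O, so it runs from day 0 to day 1.
M cannot begin until O (finishes day 1, plus 1-day gap → day 2). It runs from day 2 to 2 + 10 = day 12.
J waits on its own release at day 2, so it starts at day 2 and finishes at 2 + 8 = day 10.
For K: J (finishes day 10); O (finishes day 1). Taking the maximum gives a start of day 10, and it finishes at 10 + 3 = day 13.
L needs all of K (finishes day 13, plus 1-day gap → day 14); M (finishes day 12). That puts its earliest start at day 14; it finishes at 14 + 5 = day 19.
N has to wait for L (finishes day 19, plus 2-day gap → day 21); M (finishes day 12). The latest of these is day 21, so N runs day 21 to 21 + 12 = day 33.
P waits on N (finishes day 33); J (finishes day 10). The latest of these is day 33, which is the earliest P can start.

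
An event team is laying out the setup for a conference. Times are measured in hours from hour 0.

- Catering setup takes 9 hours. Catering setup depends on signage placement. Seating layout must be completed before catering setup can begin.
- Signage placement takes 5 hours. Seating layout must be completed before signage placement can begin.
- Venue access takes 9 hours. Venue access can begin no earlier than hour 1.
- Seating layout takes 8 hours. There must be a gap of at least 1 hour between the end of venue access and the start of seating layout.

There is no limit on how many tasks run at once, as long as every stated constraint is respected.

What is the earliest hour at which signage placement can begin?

19

Venue access cannot begin until its own release at hour 1. It runs from hour 1 to 1 + 9 = hour 10.
After venue access (finishes hour 10, plus 1-hour gap → hour 11), seating layout can start at hour 11 and finishes at hour 19.
Signage placement waits on seating layout (finishes hour 19), so the earliest it can start is hour 19.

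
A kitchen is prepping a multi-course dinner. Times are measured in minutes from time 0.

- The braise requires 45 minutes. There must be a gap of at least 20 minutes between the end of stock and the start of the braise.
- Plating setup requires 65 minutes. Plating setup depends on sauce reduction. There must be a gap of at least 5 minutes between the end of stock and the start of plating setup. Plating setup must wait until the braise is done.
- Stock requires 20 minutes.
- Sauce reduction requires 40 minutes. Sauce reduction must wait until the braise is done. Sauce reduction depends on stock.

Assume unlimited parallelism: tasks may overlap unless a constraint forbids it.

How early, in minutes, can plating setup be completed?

190

Stock has no prerequisites, so it starts at minute 0 and finishes at minute 20.
The braise cannot begin until stock (finishes minute 20, plus 20-minute gap → minute 40). It runs from minute 40 to 40 + 45 = minute 85.
Sauce reduction has to wait for the braise (finishes minute 85); stock (finishes minute 20). The latest of these is minute 85, so sauce reduction runs minute 85 to 85 + 40 = minute 125.
For plating setup: sauce reduction (finishes minute 125); stock (finishes minute 20, plus 5-minute gap → minute 25); the braise (finishes minute 85). Taking the maximum gives a start of minute 125, and it finishes at 125 + 65 = minute 190.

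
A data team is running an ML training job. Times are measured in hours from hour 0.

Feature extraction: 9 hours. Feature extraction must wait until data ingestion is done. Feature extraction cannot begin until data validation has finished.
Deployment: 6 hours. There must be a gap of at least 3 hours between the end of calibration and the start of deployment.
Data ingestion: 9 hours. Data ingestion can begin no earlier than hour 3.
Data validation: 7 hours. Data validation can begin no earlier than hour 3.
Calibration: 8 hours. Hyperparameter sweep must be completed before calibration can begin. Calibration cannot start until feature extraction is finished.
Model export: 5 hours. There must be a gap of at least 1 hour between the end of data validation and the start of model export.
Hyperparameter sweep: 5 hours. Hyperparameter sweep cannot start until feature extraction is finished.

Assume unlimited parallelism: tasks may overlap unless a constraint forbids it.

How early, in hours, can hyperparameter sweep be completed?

26

Data validation cannot begin until its own release at hour 3. It runs from hour 3 to 3 + 7 = hour 10.
Data ingestion waits on its own release at hour 3, so it starts at hour 3 and finishes at 3 + 9 = hour 12.
Feature extraction cannot start until data ingestion (finishes hour 12); data validation (finishes hour 10). The controlling bound is hour 12, so feature extraction finishes at 12 + 9 = hour 21.
Hyperparameter sweep waits on feature extraction (finishes hour 21), so it starts at hour 21 and finishes at 21 + 5 = hour 26.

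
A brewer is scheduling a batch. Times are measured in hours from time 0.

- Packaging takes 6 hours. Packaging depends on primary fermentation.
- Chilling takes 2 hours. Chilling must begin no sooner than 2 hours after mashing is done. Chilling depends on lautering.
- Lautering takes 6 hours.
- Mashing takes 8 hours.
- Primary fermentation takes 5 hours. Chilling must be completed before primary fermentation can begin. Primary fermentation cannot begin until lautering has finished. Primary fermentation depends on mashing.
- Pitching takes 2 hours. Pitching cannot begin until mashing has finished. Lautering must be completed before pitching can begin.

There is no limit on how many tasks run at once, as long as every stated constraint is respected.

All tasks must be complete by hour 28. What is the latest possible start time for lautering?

Packaging has no dependents, so it just needs to finish by hour 28. Starting by 28 − 6 = hour 22 achieves that.
Since packaging (must start by hour 22) depends on it, primary fermentation must finish by hour 22. Backing off its 5-hour duration gives a latest start of hour 17.
Chilling must finish before primary fermentation (must start by hour 17). With a 2-hour duration, chilling must start by 17 − 2 = hour 15.
Pitching has no dependents, so it just needs to finish by hour 28. Starting by 28 − 2 = hour 26 achieves that.
Lautering must finish in time for chilling (must start by hour 15); pitching (must start by hour 26); primary fermentation (must start by hour 17). The tightest is hour 15, so lautering must start by 15 − 6 = hour 9.

9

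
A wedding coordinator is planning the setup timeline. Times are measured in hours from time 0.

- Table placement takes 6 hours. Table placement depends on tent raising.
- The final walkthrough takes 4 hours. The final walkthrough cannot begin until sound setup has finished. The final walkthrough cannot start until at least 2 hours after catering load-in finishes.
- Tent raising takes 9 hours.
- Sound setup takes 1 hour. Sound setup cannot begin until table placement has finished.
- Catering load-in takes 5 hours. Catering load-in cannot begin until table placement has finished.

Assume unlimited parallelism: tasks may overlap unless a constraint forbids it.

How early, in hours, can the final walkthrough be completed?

26

Tent raising can start immediately at hour 0; it finishes at hour 9.
After tent raising (finishes hour 9), table placement can start at hour 9 and finishes at hour 15.
Catering load-in waits on table placement (finishes hour 15), so it starts at hour 15 and finishes at 15 + 5 = hour 20.
After table placement (finishes hour 15), sound setup can start at hour 15 and finishes at hour 16.
The final walkthrough cannot start until sound setup (finishes hour 16); catering load-in (finishes hour 20, plus 2-hour gap → hour 22). The controlling bound is hour 22, so the final walkthrough finishes at 22 + 4 = hour 26.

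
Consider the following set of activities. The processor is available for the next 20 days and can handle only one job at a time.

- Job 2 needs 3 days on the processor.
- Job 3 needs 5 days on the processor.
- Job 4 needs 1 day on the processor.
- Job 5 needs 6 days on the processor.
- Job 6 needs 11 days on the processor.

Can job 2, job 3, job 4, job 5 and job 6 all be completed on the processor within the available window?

Running back to back, the jobs need 3 + 5 + 1 + 6 + 11 = 26 days on the processor.
Since 26 > 20, they cannot all fit.

No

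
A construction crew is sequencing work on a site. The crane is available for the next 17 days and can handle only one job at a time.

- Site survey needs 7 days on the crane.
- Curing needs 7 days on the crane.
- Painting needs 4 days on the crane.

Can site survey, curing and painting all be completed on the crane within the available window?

No

Running back to back, the jobs need 7 + 7 + 4 = 18 days on the crane.
Since 18 > 17, they cannot all fit.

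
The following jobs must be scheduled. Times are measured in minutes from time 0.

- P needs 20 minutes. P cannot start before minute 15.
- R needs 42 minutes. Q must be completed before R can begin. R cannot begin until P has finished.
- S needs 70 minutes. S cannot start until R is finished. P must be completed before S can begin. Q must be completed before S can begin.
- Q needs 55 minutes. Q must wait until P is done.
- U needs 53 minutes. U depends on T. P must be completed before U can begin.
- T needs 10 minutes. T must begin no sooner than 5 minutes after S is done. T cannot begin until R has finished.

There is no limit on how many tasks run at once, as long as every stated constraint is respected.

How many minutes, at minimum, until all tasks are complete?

270

After its own release at minute 15, P can start at minute 15 and finishes at minute 35.
After P (finishes minute 35), Q can start at minute 35 and finishes at minute 90.
R has to wait for Q (finishes minute 90); P (finishes minute 35). The latest of these is minute 90, so R runs minute 90 to 90 + 42 = minute 132.
S has to wait for R (finishes minute 132); P (finishes minute 35); Q (finishes minute 90). The latest of these is minute 132, so S runs minute 132 to 132 + 70 = minute 202.
For T: S (finishes minute 202, plus 5-minute gap → minute 207); R (finishes minute 132). Taking the maximum gives a start of minute 207, and it finishes at 207 + 10 = minute 217.
U has to wait for T (finishes minute 217); P (finishes minute 35). The latest of these is minute 217, so U runs minute 217 to 217 + 53 = minute 270.
All tasks are finished once the last one completes. Finish times: P at 35, Q at 90, R at 132, S at 202, T at 217, U at 270. The latest is minute 270.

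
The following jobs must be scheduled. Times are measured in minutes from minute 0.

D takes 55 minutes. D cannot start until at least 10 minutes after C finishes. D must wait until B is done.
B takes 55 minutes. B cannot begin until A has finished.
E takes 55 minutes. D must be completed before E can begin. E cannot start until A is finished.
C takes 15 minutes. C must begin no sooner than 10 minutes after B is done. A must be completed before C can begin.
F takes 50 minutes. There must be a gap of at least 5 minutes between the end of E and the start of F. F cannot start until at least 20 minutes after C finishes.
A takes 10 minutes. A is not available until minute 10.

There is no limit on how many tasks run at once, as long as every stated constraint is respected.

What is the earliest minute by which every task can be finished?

After its own release at minute 10, A can start at minute 10 and finishes at minute 20.
B waits on A (finishes minute 20), so it starts at minute 20 and finishes at 20 + 55 = minute 75.
C cannot start until B (finishes minute 75, plus 10-minute gap → minute 85); A (finishes minute 20). The controlling bound is minute 85, so C finishes at 85 + 15 = minute 100.
D cannot start until C (finishes minute 100, plus 10-minute gap → minute 110); B (finishes minute 75). The controlling bound is minute 110, so D finishes at 110 + 55 = minute 165.
E has to wait for D (finishes minute 165); A (finishes minute 20). The latest of these is minute 165, so E runs minute 165 to 165 + 55 = minute 220.
F has to wait for E (finishes minute 220, plus 5-minute gap → minute 225); C (finishes minute 100, plus 20-minute gap → minute 120). The latest of these is minute 225, so F runs minute 225 to 225 + 50 = minute 275.
All tasks are finished once the last one completes. Finish times: A at 20, B at 75, C at 100, D at 165, E at 220, F at 275. The latest is minute 275.

275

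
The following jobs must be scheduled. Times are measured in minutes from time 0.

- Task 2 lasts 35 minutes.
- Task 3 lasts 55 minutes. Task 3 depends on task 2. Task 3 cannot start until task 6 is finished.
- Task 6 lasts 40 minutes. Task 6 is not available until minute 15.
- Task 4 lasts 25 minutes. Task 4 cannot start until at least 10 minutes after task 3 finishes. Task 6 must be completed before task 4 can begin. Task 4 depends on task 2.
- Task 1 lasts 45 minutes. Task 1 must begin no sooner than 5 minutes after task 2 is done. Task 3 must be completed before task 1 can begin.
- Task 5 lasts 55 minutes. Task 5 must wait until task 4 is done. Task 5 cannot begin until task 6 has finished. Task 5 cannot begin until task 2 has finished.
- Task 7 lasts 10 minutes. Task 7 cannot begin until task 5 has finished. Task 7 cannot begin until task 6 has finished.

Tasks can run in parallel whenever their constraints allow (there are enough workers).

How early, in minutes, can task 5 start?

145

Task 6 cannot begin until its own release at minute 15. It runs from minute 15 to 15 + 40 = minute 55.
Task 2 has no prerequisites, so it starts at minute 0 and finishes at minute 35.
Task 3 cannot start until task 2 (finishes minute 35); task 6 (finishes minute 55). The controlling bound is minute 55, so task 3 finishes at 55 + 55 = minute 110.
For task 4: task 3 (finishes minute 110, plus 10-minute gap → minute 120); task 6 (finishes minute 55); task 2 (finishes minute 35). Taking the maximum gives a start of minute 120, and it finishes at 120 + 25 = minute 145.
Task 5 waits on task 4 (finishes minute 145); task 6 (finishes minute 55); task 2 (finishes minute 35). The latest of these is minute 145, which is the earliest task 5 can start.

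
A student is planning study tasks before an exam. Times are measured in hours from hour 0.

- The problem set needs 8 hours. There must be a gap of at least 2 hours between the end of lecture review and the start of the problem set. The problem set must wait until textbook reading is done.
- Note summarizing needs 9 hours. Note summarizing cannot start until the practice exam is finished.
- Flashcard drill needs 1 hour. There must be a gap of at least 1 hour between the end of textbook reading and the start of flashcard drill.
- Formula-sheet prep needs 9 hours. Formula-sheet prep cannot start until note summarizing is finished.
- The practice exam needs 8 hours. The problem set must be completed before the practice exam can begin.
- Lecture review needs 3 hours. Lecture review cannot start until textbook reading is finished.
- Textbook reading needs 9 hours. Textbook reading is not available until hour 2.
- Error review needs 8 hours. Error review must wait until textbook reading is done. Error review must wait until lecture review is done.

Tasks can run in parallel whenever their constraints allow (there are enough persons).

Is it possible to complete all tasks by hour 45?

No

Textbook reading waits on its own release at hour 2, so it starts at hour 2 and finishes at 2 + 9 = hour 11.
After textbook reading (finishes hour 11, plus 1-hour gap → hour 12), flashcard drill can start at hour 12 and finishes at hour 13.
Lecture review waits on textbook reading (finishes hour 11), so it starts at hour 11 and finishes at 11 + 3 = hour 14.
Error review cannot start until textbook reading (finishes hour 11); lecture review (finishes hour 14). The controlling bound is hour 14, so error review finishes at 14 + 8 = hour 22.
The problem set cannot start until lecture review (finishes hour 14, plus 2-hour gap → hour 16); textbook reading (finishes hour 11). The controlling bound is hour 16, so the problem set finishes at 16 + 8 = hour 24.
The practice exam cannot begin until the problem set (finishes hour 24). It runs from hour 24 to 24 + 8 = hour 32.
Note summarizing waits on the practice exam (finishes hour 32), so it starts at hour 32 and finishes at 32 + 9 = hour 41.
Formula-sheet prep cannot begin until note summarizing (finishes hour 41). It runs from hour 41 to 41 + 9 = hour 50.
The earliest everything can be done is hour 50, which is after the deadline of 45, so it is not possible.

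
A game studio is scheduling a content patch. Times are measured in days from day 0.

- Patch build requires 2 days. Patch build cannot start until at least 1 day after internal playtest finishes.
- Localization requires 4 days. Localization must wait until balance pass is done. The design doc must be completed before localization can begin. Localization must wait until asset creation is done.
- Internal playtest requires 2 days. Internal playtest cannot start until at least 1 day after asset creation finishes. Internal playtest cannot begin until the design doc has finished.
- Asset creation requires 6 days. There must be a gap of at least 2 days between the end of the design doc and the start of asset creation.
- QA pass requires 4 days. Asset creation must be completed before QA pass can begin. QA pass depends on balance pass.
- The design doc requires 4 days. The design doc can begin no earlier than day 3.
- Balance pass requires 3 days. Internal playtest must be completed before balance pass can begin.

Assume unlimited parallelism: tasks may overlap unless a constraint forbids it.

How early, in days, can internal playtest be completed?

18

After its own release at day 3, the design doc can start at day 3 and finishes at day 7.
After the design doc (finishes day 7, plus 2-day gap → day 9), asset creation can start at day 9 and finishes at day 15.
For internal playtest: asset creation (finishes day 15, plus 1-day gap → day 16); the design doc (finishes day 7). Taking the maximum gives a start of day 16, and it finishes at 16 + 2 = day 18.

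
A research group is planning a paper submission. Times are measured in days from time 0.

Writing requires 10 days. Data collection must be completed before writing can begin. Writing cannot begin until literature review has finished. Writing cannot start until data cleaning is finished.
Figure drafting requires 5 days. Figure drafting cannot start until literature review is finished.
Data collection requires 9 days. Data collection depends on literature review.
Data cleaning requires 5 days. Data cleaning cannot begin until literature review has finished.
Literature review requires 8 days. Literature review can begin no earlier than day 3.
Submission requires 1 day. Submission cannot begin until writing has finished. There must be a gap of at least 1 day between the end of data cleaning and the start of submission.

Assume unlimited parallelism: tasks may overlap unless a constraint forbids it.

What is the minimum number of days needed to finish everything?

31

After its own release at day 3, literature review can start at day 3 and finishes at day 11.
After literature review (finishes day 11), figure drafting can start at day 11 and finishes at day 16.
Data cleaning cannot begin until literature review (finishes day 11). It runs from day 11 to 11 + 5 = day 16.
Data collection waits on literature review (finishes day 11), so it starts at day 11 and finishes at 11 + 9 = day 20.
For writing: data collection (finishes day 20); literature review (finishes day 11); data cleaning (finishes day 16). Taking the maximum gives a start of day 20, and it finishes at 20 + 10 = day 30.
For submission: writing (finishes day 30); data cleaning (finishes day 16, plus 1-day gap → day 17). Taking the maximum gives a start of day 30, and it finishes at 30 + 1 = day 31.
All tasks are finished once the last one completes. Finish times: Literature review at 11, Data collection at 20, Data cleaning at 16, Figure drafting at 16, Writing at 30, Submission at 31. The latest is day 31.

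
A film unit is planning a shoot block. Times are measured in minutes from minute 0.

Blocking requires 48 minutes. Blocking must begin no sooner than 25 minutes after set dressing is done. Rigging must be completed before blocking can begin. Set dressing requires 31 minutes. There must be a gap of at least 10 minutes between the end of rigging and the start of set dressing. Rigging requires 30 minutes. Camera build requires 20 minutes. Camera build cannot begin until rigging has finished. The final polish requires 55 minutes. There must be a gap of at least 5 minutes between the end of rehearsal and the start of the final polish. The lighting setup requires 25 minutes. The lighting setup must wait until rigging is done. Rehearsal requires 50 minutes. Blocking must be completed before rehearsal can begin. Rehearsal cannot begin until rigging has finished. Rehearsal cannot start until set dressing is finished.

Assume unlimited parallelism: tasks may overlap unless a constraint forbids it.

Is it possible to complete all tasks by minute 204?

Rigging can start immediately at minute 0; it finishes at minute 30.
Camera build waits on rigging (finishes minute 30), so it starts at minute 30 and finishes at 30 + 20 = minute 50.
After rigging (finishes minute 30), the lighting setup can start at minute 30 and finishes at minute 55.
After rigging (finishes minute 30, plus 10-minute gap → minute 40), set dressing can start at minute 40 and finishes at minute 71.
Blocking needs all of set dressing (finishes minute 71, plus 25-minute gap → minute 96); rigging (finishes minute 30). That puts its earliest start at minute 96; it finishes at 96 + 48 = minute 144.
Rehearsal cannot start until blocking (finishes minute 144); rigging (finishes minute 30); set dressing (finishes minute 71). The controlling bound is minute 144, so rehearsal finishes at 144 + 50 = minute 194.
After rehearsal (finishes minute 194, plus 5-minute gap → minute 199), the final polish can start at minute 199 and finishes at minute 254.
The earliest everything can be done is minute 254, which is after the deadline of 204, so it is not possible.

No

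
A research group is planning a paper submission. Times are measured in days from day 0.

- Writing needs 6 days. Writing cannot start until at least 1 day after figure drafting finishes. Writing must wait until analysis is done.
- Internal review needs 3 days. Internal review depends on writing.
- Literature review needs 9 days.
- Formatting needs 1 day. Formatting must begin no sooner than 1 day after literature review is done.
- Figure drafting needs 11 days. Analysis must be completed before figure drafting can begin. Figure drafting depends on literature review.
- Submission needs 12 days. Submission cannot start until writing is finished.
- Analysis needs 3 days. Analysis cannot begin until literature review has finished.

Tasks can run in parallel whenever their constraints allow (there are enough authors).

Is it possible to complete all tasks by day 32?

Literature review can start immediately at day 0; it finishes at day 9.
Formatting cannot begin until literature review (finishes day 9, plus 1-day gap → day 10). It runs from day 10 to 10 + 1 = day 11.
Analysis cannot begin until literature review (finishes day 9). It runs from day 9 to 9 + 3 = day 12.
For figure drafting: analysis (finishes day 12); literature review (finishes day 9). Taking the maximum gives a start of day 12, and it finishes at 12 + 11 = day 23.
Writing cannot start until figure drafting (finishes day 23, plus 1-day gap → day 24); analysis (finishes day 12). The controlling bound is day 24, so writing finishes at 24 + 6 = day 30.
Submission cannot begin until writing (finishes day 30). It runs from day 30 to 30 + 12 = day 42.
Internal review cannot begin until writing (finishes day 30). It runs from day 30 to 30 + 3 = day 33.
The earliest everything can be done is day 42, which is after the deadline of 32, so it is not possible.

No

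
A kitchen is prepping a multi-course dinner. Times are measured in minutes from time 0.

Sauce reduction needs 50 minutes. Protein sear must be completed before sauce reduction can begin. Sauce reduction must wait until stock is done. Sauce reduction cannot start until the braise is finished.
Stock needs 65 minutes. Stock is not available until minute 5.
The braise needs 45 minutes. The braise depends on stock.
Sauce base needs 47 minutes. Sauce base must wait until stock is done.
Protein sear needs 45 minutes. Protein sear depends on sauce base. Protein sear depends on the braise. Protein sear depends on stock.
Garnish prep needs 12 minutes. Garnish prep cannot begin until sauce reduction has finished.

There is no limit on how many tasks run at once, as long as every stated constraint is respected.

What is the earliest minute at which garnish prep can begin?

212

Stock cannot begin until its own release at minute 5. It runs from minute 5 to 5 + 65 = minute 70.
After stock (finishes minute 70), the braise can start at minute 70 and finishes at minute 115.
Sauce base cannot begin until stock (finishes minute 70). It runs from minute 70 to 70 + 47 = minute 117.
Protein sear needs all of sauce base (finishes minute 117); the braise (finishes minute 115); stock (finishes minute 70). That puts its earliest start at minute 117; it finishes at 117 + 45 = minute 162.
Sauce reduction cannot start until protein sear (finishes minute 162); stock (finishes minute 70); the braise (finishes minute 115). The controlling bound is minute 162, so sauce reduction finishes at 162 + 50 = minute 212.
Garnish prep waits on sauce reduction (finishes minute 212), so the earliest it can start is minute 212.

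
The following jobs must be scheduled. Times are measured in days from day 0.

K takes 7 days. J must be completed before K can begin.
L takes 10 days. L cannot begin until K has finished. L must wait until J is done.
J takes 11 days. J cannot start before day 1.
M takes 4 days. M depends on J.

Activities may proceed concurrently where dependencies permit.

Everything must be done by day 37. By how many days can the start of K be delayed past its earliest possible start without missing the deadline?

After its own release at day 1, J can start at day 1 and finishes at day 12.
K cannot begin until J (finishes day 12). It runs from day 12 to 12 + 7 = day 19.

Working backward from the deadline:
L has no dependents, so it just needs to finish by day 37. Starting by 37 − 10 = day 27 achieves that.
K must finish before L (must start by day 27). With a 7-day duration, K must start by 27 − 7 = day 20.
So K can start as early as day 12 and as late as day 20, giving 20 − 12 = 8 days of slack.

8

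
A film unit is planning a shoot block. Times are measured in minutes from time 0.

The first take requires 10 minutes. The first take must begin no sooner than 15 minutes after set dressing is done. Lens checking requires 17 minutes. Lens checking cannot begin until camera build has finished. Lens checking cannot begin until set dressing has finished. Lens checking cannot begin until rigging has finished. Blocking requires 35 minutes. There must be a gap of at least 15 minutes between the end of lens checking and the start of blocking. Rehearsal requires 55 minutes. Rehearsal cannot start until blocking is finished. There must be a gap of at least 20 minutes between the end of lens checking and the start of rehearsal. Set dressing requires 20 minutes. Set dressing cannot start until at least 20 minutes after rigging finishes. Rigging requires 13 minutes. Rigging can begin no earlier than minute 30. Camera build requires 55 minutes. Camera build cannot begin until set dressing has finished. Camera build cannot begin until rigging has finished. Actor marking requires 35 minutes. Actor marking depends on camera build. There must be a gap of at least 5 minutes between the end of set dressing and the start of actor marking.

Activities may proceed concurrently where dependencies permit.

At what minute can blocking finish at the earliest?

205

After its own release at minute 30, rigging can start at minute 30 and finishes at minute 43.
Set dressing waits on rigging (finishes minute 43, plus 20-minute gap → minute 63), so it starts at minute 63 and finishes at 63 + 20 = minute 83.
Camera build cannot start until set dressing (finishes minute 83); rigging (finishes minute 43). The controlling bound is minute 83, so camera build finishes at 83 + 55 = minute 138.
For lens checking: camera build (finishes minute 138); set dressing (finishes minute 83); rigging (finishes minute 43). Taking the maximum gives a start of minute 138, and it finishes at 138 + 17 = minute 155.
Blocking waits on lens checking (finishes minute 155, plus 15-minute gap → minute 170), so it starts at minute 170 and finishes at 170 + 35 = minute 205.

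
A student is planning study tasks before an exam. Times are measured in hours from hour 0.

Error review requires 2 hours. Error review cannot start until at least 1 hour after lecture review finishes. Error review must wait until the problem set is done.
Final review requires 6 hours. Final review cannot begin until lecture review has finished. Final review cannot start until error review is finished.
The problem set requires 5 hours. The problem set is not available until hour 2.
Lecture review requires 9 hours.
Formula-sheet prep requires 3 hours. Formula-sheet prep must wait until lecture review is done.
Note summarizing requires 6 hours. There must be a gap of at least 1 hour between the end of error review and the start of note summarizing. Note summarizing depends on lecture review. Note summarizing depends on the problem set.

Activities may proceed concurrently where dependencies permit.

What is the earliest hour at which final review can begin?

The problem set cannot begin until its own release at hour 2. It runs from hour 2 to 2 + 5 = hour 7.
Lecture review has no prerequisites, so it starts at hour 0 and finishes at hour 9.
Error review cannot start until lecture review (finishes hour 9, plus 1-hour gap → hour 10); the problem set (finishes hour 7). The controlling bound is hour 10, so error review finishes at 10 + 2 = hour 12.
Final review waits on lecture review (finishes hour 9); error review (finishes hour 12). The latest of these is hour 12, which is the earliest final review can start.

12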